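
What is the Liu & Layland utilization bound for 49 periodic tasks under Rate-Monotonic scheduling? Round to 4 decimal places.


Compute 2^(1/49) = 1.0142463870
Subtract 1: 1.0142463870 - 1 = 0.0142463870
Multiply by n: 49 * 0.0142463870 = 0.6980729630
Round to 4 dp: 0.6981

0.6981


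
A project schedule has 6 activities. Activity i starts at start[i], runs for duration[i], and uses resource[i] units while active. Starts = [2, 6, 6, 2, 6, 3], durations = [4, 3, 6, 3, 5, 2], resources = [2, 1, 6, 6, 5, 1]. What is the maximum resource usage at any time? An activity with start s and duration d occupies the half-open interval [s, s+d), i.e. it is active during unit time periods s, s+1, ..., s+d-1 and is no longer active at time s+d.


Each activity i is active on [start_i, start_i + duration_i).
Compute total resource usage per time slot:
  t=0: active resources = [], total = 0
  t=1: active resources = [], total = 0
  t=2: active resources = [2, 6], total = 8
  t=3: active resources = [2, 6, 1], total = 9
  t=4: active resources = [2, 6, 1], total = 9
  t=5: active resources = [2], total = 2
  t=6: active resources = [1, 6, 5], total = 12
  t=7: active resources = [1, 6, 5], total = 12
  t=8: active resources = [1, 6, 5], total = 12
  t=9: active resources = [6, 5], total = 11
  t=10: active resources = [6, 5], total = 11
  t=11: active resources = [6], total = 6
Peak resource demand = 12

12


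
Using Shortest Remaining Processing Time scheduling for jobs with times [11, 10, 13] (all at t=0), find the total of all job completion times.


Since all jobs arrive at t=0, SRPT equals SPT ordering.
SPT order: [10, 11, 13]
Completion times:
  Job 1: p=10, C=10
  Job 2: p=11, C=21
  Job 3: p=13, C=34
Total completion time = 10 + 21 + 34 = 65

65


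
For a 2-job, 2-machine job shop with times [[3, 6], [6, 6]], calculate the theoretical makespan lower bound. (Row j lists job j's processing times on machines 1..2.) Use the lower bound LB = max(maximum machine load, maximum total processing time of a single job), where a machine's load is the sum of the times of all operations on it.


Machine loads:
  Machine 1: 3 + 6 = 9
  Machine 2: 6 + 6 = 12
Max machine load = 12
Job totals:
  Job 1: 9
  Job 2: 12
Max job total = 12
Lower bound = max(12, 12) = 12

12


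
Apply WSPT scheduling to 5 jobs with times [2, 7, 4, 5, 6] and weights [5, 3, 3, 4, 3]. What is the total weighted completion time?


Compute p/w ratios and sort ascending (WSPT): [(2, 5), (5, 4), (4, 3), (6, 3), (7, 3)]
Compute weighted completion times:
  Job (p=2,w=5): C=2, w*C=5*2=10
  Job (p=5,w=4): C=7, w*C=4*7=28
  Job (p=4,w=3): C=11, w*C=3*11=33
  Job (p=6,w=3): C=17, w*C=3*17=51
  Job (p=7,w=3): C=24, w*C=3*24=72
Total weighted completion time = 194

194


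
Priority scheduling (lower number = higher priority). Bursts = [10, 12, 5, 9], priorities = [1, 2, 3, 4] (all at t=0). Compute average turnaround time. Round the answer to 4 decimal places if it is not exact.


Sort by priority (ascending = highest first):
Order: [(1, 10), (2, 12), (3, 5), (4, 9)]
Completion times:
  Priority 1, burst=10, C=10
  Priority 2, burst=12, C=22
  Priority 3, burst=5, C=27
  Priority 4, burst=9, C=36
Average turnaround = 95/4 = 23.75

23.75


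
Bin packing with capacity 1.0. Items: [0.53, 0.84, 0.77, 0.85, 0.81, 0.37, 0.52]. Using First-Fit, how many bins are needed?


Place items sequentially using First-Fit:
  Item 0.53 -> new Bin 1
  Item 0.84 -> new Bin 2
  Item 0.77 -> new Bin 3
  Item 0.85 -> new Bin 4
  Item 0.81 -> new Bin 5
  Item 0.37 -> Bin 1 (now 0.9)
  Item 0.52 -> new Bin 6
Total bins used = 6

6


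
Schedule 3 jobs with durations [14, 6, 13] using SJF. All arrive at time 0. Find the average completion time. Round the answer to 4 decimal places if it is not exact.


SJF order (ascending): [6, 13, 14]
Completion times:
  Job 1: burst=6, C=6
  Job 2: burst=13, C=19
  Job 3: burst=14, C=33
Average completion = 58/3 = 19.3333

19.3333


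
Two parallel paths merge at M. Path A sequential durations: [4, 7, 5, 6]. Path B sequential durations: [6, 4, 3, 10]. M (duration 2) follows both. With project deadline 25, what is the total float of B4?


Forward pass: ES(B4) = sum of predecessors on chain B = 13
EF = ES + duration = 13 + 10 = 23
Backward pass: LF(M) = deadline = 25; LS(M) = 25 - 2 = 23
LF(B4) = LS(M) - sum(successors on chain B) = 23 - 0 = 23
LS = LF - duration = 23 - 10 = 13
Total float = LS - ES = 13 - 13 = 0

0


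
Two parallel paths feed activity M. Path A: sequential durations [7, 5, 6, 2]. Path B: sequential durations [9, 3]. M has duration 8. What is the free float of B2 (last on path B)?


ES(B2) = sum of predecessors on chain B = 9
EF(B2) = ES + duration = 9 + 3 = 12
Successor of B2 is M. ES(M) = max(sum(A), sum(B)) = max(20, 12) = 20
Free float = ES(successor) - EF(current) = 20 - 12 = 8

8


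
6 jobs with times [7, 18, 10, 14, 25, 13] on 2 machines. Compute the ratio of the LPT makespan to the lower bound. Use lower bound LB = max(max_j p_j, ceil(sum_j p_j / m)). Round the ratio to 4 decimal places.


LPT order: [25, 18, 14, 13, 10, 7]
Machine loads after assignment: [45, 42]
LPT makespan = 45
Lower bound = max(max_job, ceil(total/2)) = max(25, 44) = 44
Ratio = 45 / 44 = 1.0227

1.0227


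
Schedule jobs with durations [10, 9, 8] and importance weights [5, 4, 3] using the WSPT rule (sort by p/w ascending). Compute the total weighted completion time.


Compute p/w ratios and sort ascending (WSPT): [(10, 5), (9, 4), (8, 3)]
Compute weighted completion times:
  Job (p=10,w=5): C=10, w*C=5*10=50
  Job (p=9,w=4): C=19, w*C=4*19=76
  Job (p=8,w=3): C=27, w*C=3*27=81
Total weighted completion time = 207

207


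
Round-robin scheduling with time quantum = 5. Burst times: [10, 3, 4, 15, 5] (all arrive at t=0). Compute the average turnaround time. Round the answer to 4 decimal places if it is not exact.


Time quantum = 5
Execution trace:
  J1 runs 5 units, time = 5
  J2 runs 3 units, time = 8
  J3 runs 4 units, time = 12
  J4 runs 5 units, time = 17
  J5 runs 5 units, time = 22
  J1 runs 5 units, time = 27
  J4 runs 5 units, time = 32
  J4 runs 5 units, time = 37
Finish times: [27, 8, 12, 37, 22]
Average turnaround = 106/5 = 21.2

21.2


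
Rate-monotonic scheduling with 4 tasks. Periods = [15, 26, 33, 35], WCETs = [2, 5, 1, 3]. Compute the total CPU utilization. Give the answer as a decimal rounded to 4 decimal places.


Compute individual utilizations (exact fractions):
  Task 1: C/T = 2/15 (approx. 0.1333)
  Task 2: C/T = 5/26 (approx. 0.1923)
  Task 3: C/T = 1/33 (approx. 0.0303)
  Task 4: C/T = 3/35 (approx. 0.0857)
Total utilization U = 2/15 + 5/26 + 1/33 + 3/35 = 4421/10010
Rounded to 4 decimal places: U = 0.4417
RM (Liu & Layland) bound for 4 tasks = 0.756828; compare with U = 4421/10010 (approx. 0.441658)
U <= bound, so schedulable by RM sufficient condition.

0.4417


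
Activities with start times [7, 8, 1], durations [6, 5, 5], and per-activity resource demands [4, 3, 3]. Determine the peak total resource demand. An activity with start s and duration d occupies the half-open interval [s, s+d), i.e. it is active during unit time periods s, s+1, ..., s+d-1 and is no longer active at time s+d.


Each activity i is active on [start_i, start_i + duration_i).
Compute total resource usage per time slot:
  t=0: active resources = [], total = 0
  t=1: active resources = [3], total = 3
  t=2: active resources = [3], total = 3
  t=3: active resources = [3], total = 3
  t=4: active resources = [3], total = 3
  t=5: active resources = [3], total = 3
  t=6: active resources = [], total = 0
  t=7: active resources = [4], total = 4
  t=8: active resources = [4, 3], total = 7
  t=9: active resources = [4, 3], total = 7
  t=10: active resources = [4, 3], total = 7
  t=11: active resources = [4, 3], total = 7
  t=12: active resources = [4, 3], total = 7
Peak resource demand = 7

7


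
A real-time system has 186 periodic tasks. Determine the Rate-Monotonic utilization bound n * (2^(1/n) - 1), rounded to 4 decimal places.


Compute 2^(1/186) = 1.0037335501
Subtract 1: 1.0037335501 - 1 = 0.0037335501
Multiply by n: 186 * 0.0037335501 = 0.6944403186
Round to 4 dp: 0.6944

0.6944


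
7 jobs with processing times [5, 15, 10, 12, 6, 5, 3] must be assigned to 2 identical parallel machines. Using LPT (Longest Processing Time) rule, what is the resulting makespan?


Sort jobs in decreasing order (LPT): [15, 12, 10, 6, 5, 5, 3]
Assign each job to the least loaded machine:
  Machine 1: jobs [15, 6, 5, 3], load = 29
  Machine 2: jobs [12, 10, 5], load = 27
Makespan = max load = 29

29


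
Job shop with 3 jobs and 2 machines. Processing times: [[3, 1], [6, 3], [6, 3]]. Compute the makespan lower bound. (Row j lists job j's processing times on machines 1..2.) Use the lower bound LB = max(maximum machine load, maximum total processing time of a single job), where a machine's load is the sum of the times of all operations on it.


Machine loads:
  Machine 1: 3 + 6 + 6 = 15
  Machine 2: 1 + 3 + 3 = 7
Max machine load = 15
Job totals:
  Job 1: 4
  Job 2: 9
  Job 3: 9
Max job total = 9
Lower bound = max(15, 9) = 15

15


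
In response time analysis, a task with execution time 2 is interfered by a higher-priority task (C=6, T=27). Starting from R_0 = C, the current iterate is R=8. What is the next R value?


R_next = C + ceil(R_prev / T_hp) * C_hp
ceil(8 / 27) = ceil(0.2963) = 1
Interference = 1 * 6 = 6
R_next = 2 + 6 = 8
R_next = R_prev, so the iteration has converged (response time = 8).

8


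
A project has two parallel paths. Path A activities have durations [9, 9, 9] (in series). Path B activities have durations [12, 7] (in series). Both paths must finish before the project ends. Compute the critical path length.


Path A total = 9 + 9 + 9 = 27
Path B total = 12 + 7 = 19
Critical path = longest path = max(27, 19) = 27

27


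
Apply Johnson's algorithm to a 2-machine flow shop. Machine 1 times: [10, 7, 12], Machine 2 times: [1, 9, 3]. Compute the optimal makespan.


Apply Johnson's rule:
  Group 1 (a <= b): [(2, 7, 9)]
  Group 2 (a > b): [(3, 12, 3), (1, 10, 1)]
Optimal job order: [2, 3, 1]
Schedule:
  Job 2: M1 done at 7, M2 done at 16
  Job 3: M1 done at 19, M2 done at 22
  Job 1: M1 done at 29, M2 done at 30
Makespan = 30

30


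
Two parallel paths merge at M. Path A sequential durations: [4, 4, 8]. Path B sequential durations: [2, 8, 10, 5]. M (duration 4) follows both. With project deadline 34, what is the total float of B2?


Forward pass: ES(B2) = sum of predecessors on chain B = 2
EF = ES + duration = 2 + 8 = 10
Backward pass: LF(M) = deadline = 34; LS(M) = 34 - 4 = 30
LF(B2) = LS(M) - sum(successors on chain B) = 30 - 15 = 15
LS = LF - duration = 15 - 8 = 7
Total float = LS - ES = 7 - 2 = 5

5


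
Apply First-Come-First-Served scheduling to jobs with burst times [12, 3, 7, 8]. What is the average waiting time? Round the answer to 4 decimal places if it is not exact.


FCFS order (as given): [12, 3, 7, 8]
Waiting times:
  Job 1: wait = 0
  Job 2: wait = 12
  Job 3: wait = 15
  Job 4: wait = 22
Sum of waiting times = 49
Average waiting time = 49/4 = 12.25

12.25


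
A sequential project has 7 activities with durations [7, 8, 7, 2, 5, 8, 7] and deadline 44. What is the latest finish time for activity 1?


LF(activity 1) = deadline - sum of successor durations
Successors: activities 2 through 7 with durations [8, 7, 2, 5, 8, 7]
Sum of successor durations = 37
LF = 44 - 37 = 7

7


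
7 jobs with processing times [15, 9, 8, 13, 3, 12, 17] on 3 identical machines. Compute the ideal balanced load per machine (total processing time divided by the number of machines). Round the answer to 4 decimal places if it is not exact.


Total processing time = 15 + 9 + 8 + 13 + 3 + 12 + 17 = 77
Number of machines = 3
Ideal balanced load = 77 / 3 = 25.6667

25.6667


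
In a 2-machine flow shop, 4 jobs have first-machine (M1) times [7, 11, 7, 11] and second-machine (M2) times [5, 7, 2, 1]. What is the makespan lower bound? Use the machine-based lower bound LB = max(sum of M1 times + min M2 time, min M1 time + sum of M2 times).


LB1 = sum(M1 times) + min(M2 times) = 36 + 1 = 37
LB2 = min(M1 times) + sum(M2 times) = 7 + 15 = 22
Lower bound = max(LB1, LB2) = max(37, 22) = 37

37


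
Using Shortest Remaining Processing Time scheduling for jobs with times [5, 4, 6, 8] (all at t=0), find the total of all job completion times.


Since all jobs arrive at t=0, SRPT equals SPT ordering.
SPT order: [4, 5, 6, 8]
Completion times:
  Job 1: p=4, C=4
  Job 2: p=5, C=9
  Job 3: p=6, C=15
  Job 4: p=8, C=23
Total completion time = 4 + 9 + 15 + 23 = 51

51


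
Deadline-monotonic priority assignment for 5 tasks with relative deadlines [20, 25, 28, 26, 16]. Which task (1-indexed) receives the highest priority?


Sort tasks by relative deadline (ascending):
  Task 5: deadline = 16
  Task 1: deadline = 20
  Task 2: deadline = 25
  Task 4: deadline = 26
  Task 3: deadline = 28
Priority order (highest first): [5, 1, 2, 4, 3]
Highest priority task = 5

5


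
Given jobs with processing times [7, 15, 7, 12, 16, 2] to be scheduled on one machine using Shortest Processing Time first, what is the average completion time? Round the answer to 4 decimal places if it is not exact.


Sort jobs by processing time (SPT order): [2, 7, 7, 12, 15, 16]
Compute completion times sequentially:
  Job 1: processing = 2, completes at 2
  Job 2: processing = 7, completes at 9
  Job 3: processing = 7, completes at 16
  Job 4: processing = 12, completes at 28
  Job 5: processing = 15, completes at 43
  Job 6: processing = 16, completes at 59
Sum of completion times = 157
Average completion time = 157/6 = 26.1667

26.1667


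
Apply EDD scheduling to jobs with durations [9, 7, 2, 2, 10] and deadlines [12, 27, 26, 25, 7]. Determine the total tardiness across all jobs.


Sort by due date (EDD order): [(10, 7), (9, 12), (2, 25), (2, 26), (7, 27)]
Compute completion times and tardiness:
  Job 1: p=10, d=7, C=10, tardiness=max(0,10-7)=3
  Job 2: p=9, d=12, C=19, tardiness=max(0,19-12)=7
  Job 3: p=2, d=25, C=21, tardiness=max(0,21-25)=0
  Job 4: p=2, d=26, C=23, tardiness=max(0,23-26)=0
  Job 5: p=7, d=27, C=30, tardiness=max(0,30-27)=3
Total tardiness = 13

13


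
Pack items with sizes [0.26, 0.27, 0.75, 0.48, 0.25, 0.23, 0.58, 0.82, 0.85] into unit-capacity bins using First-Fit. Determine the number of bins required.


Place items sequentially using First-Fit:
  Item 0.26 -> new Bin 1
  Item 0.27 -> Bin 1 (now 0.53)
  Item 0.75 -> new Bin 2
  Item 0.48 -> new Bin 3
  Item 0.25 -> Bin 1 (now 0.78)
  Item 0.23 -> Bin 2 (now 0.98)
  Item 0.58 -> new Bin 4
  Item 0.82 -> new Bin 5
  Item 0.85 -> new Bin 6
Total bins used = 6

6


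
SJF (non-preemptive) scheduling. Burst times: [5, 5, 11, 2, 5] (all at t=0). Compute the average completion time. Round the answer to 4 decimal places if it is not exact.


SJF order (ascending): [2, 5, 5, 5, 11]
Completion times:
  Job 1: burst=2, C=2
  Job 2: burst=5, C=7
  Job 3: burst=5, C=12
  Job 4: burst=5, C=17
  Job 5: burst=11, C=28
Average completion = 66/5 = 13.2

13.2


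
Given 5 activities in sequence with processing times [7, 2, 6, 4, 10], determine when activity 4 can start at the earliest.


Activity 4 starts after activities 1 through 3 complete.
Predecessor durations: [7, 2, 6]
ES = 7 + 2 + 6 = 15

15


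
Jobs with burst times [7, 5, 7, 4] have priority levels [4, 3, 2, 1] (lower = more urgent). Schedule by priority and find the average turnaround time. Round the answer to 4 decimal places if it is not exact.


Sort by priority (ascending = highest first):
Order: [(1, 4), (2, 7), (3, 5), (4, 7)]
Completion times:
  Priority 1, burst=4, C=4
  Priority 2, burst=7, C=11
  Priority 3, burst=5, C=16
  Priority 4, burst=7, C=23
Average turnaround = 54/4 = 13.5

13.5


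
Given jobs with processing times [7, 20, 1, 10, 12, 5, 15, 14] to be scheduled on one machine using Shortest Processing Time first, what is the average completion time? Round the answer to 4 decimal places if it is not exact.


Sort jobs by processing time (SPT order): [1, 5, 7, 10, 12, 14, 15, 20]
Compute completion times sequentially:
  Job 1: processing = 1, completes at 1
  Job 2: processing = 5, completes at 6
  Job 3: processing = 7, completes at 13
  Job 4: processing = 10, completes at 23
  Job 5: processing = 12, completes at 35
  Job 6: processing = 14, completes at 49
  Job 7: processing = 15, completes at 64
  Job 8: processing = 20, completes at 84
Sum of completion times = 275
Average completion time = 275/8 = 34.375

34.375


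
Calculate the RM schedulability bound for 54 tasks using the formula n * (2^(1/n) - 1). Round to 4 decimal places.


Compute 2^(1/54) = 1.0129187947
Subtract 1: 1.0129187947 - 1 = 0.0129187947
Multiply by n: 54 * 0.0129187947 = 0.6976149138
Round to 4 dp: 0.6976

0.6976


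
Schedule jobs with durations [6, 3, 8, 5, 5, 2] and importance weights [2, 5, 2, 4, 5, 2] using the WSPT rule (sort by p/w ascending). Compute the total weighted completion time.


Compute p/w ratios and sort ascending (WSPT): [(3, 5), (5, 5), (2, 2), (5, 4), (6, 2), (8, 2)]
Compute weighted completion times:
  Job (p=3,w=5): C=3, w*C=5*3=15
  Job (p=5,w=5): C=8, w*C=5*8=40
  Job (p=2,w=2): C=10, w*C=2*10=20
  Job (p=5,w=4): C=15, w*C=4*15=60
  Job (p=6,w=2): C=21, w*C=2*21=42
  Job (p=8,w=2): C=29, w*C=2*29=58
Total weighted completion time = 235

235


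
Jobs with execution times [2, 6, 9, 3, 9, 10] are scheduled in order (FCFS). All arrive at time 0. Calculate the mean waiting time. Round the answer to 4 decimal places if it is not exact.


FCFS order (as given): [2, 6, 9, 3, 9, 10]
Waiting times:
  Job 1: wait = 0
  Job 2: wait = 2
  Job 3: wait = 8
  Job 4: wait = 17
  Job 5: wait = 20
  Job 6: wait = 29
Sum of waiting times = 76
Average waiting time = 76/6 = 12.6667

12.6667


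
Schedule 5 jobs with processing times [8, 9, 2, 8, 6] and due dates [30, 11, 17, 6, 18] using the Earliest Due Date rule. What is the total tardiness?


Sort by due date (EDD order): [(8, 6), (9, 11), (2, 17), (6, 18), (8, 30)]
Compute completion times and tardiness:
  Job 1: p=8, d=6, C=8, tardiness=max(0,8-6)=2
  Job 2: p=9, d=11, C=17, tardiness=max(0,17-11)=6
  Job 3: p=2, d=17, C=19, tardiness=max(0,19-17)=2
  Job 4: p=6, d=18, C=25, tardiness=max(0,25-18)=7
  Job 5: p=8, d=30, C=33, tardiness=max(0,33-30)=3
Total tardiness = 20

20


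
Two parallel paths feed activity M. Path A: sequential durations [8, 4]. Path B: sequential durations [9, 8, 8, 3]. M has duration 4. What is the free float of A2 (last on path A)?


ES(A2) = sum of predecessors on chain A = 8
EF(A2) = ES + duration = 8 + 4 = 12
Successor of A2 is M. ES(M) = max(sum(A), sum(B)) = max(12, 28) = 28
Free float = ES(successor) - EF(current) = 28 - 12 = 16

16


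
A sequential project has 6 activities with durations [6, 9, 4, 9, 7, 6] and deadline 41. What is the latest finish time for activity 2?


LF(activity 2) = deadline - sum of successor durations
Successors: activities 3 through 6 with durations [4, 9, 7, 6]
Sum of successor durations = 26
LF = 41 - 26 = 15

15


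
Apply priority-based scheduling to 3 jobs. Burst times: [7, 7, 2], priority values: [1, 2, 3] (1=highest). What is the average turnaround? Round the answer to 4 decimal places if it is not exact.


Sort by priority (ascending = highest first):
Order: [(1, 7), (2, 7), (3, 2)]
Completion times:
  Priority 1, burst=7, C=7
  Priority 2, burst=7, C=14
  Priority 3, burst=2, C=16
Average turnaround = 37/3 = 12.3333

12.3333


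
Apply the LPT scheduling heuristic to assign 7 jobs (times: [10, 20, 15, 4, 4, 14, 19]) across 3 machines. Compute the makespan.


Sort jobs in decreasing order (LPT): [20, 19, 15, 14, 10, 4, 4]
Assign each job to the least loaded machine:
  Machine 1: jobs [20, 4, 4], load = 28
  Machine 2: jobs [19, 10], load = 29
  Machine 3: jobs [15, 14], load = 29
Makespan = max load = 29

29


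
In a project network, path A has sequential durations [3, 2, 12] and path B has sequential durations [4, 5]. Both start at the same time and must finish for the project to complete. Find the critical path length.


Path A total = 3 + 2 + 12 = 17
Path B total = 4 + 5 = 9
Critical path = longest path = max(17, 9) = 17

17


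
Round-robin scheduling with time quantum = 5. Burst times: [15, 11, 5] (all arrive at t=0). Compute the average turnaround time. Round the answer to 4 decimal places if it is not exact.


Time quantum = 5
Execution trace:
  J1 runs 5 units, time = 5
  J2 runs 5 units, time = 10
  J3 runs 5 units, time = 15
  J1 runs 5 units, time = 20
  J2 runs 5 units, time = 25
  J1 runs 5 units, time = 30
  J2 runs 1 units, time = 31
Finish times: [30, 31, 15]
Average turnaround = 76/3 = 25.3333

25.3333


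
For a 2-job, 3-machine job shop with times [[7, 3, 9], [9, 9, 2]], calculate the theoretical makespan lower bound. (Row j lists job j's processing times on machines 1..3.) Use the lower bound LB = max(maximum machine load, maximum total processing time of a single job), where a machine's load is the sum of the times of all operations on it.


Machine loads:
  Machine 1: 7 + 9 = 16
  Machine 2: 3 + 9 = 12
  Machine 3: 9 + 2 = 11
Max machine load = 16
Job totals:
  Job 1: 19
  Job 2: 20
Max job total = 20
Lower bound = max(16, 20) = 20

20


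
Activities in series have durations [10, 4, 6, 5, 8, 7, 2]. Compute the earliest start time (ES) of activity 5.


Activity 5 starts after activities 1 through 4 complete.
Predecessor durations: [10, 4, 6, 5]
ES = 10 + 4 + 6 + 5 = 25

25


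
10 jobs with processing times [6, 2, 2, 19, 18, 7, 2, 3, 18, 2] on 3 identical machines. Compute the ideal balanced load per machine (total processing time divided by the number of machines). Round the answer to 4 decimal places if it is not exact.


Total processing time = 6 + 2 + 2 + 19 + 18 + 7 + 2 + 3 + 18 + 2 = 79
Number of machines = 3
Ideal balanced load = 79 / 3 = 26.3333

26.3333


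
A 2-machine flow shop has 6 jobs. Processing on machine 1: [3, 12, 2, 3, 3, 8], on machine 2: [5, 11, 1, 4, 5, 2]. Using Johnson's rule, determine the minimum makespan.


Apply Johnson's rule:
  Group 1 (a <= b): [(1, 3, 5), (4, 3, 4), (5, 3, 5)]
  Group 2 (a > b): [(2, 12, 11), (6, 8, 2), (3, 2, 1)]
Optimal job order: [1, 4, 5, 2, 6, 3]
Schedule:
  Job 1: M1 done at 3, M2 done at 8
  Job 4: M1 done at 6, M2 done at 12
  Job 5: M1 done at 9, M2 done at 17
  Job 2: M1 done at 21, M2 done at 32
  Job 6: M1 done at 29, M2 done at 34
  Job 3: M1 done at 31, M2 done at 35
Makespan = 35

35


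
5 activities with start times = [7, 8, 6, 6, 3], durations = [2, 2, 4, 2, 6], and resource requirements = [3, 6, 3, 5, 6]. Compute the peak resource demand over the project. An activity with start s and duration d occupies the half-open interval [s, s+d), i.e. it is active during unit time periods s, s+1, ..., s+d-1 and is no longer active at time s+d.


Each activity i is active on [start_i, start_i + duration_i).
Compute total resource usage per time slot:
  t=0: active resources = [], total = 0
  t=1: active resources = [], total = 0
  t=2: active resources = [], total = 0
  t=3: active resources = [6], total = 6
  t=4: active resources = [6], total = 6
  t=5: active resources = [6], total = 6
  t=6: active resources = [3, 5, 6], total = 14
  t=7: active resources = [3, 3, 5, 6], total = 17
  t=8: active resources = [3, 6, 3, 6], total = 18
  t=9: active resources = [6, 3], total = 9
Peak resource demand = 18

18


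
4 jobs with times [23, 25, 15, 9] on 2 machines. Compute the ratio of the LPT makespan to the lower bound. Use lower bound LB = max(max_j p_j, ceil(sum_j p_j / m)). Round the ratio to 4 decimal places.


LPT order: [25, 23, 15, 9]
Machine loads after assignment: [34, 38]
LPT makespan = 38
Lower bound = max(max_job, ceil(total/2)) = max(25, 36) = 36
Ratio = 38 / 36 = 1.0556

1.0556


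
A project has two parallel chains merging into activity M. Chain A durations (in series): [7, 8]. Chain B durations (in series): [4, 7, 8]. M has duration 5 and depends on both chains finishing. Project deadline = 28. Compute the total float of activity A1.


Forward pass: ES(A1) = sum of predecessors on chain A = 0
EF = ES + duration = 0 + 7 = 7
Backward pass: LF(M) = deadline = 28; LS(M) = 28 - 5 = 23
LF(A1) = LS(M) - sum(successors on chain A) = 23 - 8 = 15
LS = LF - duration = 15 - 7 = 8
Total float = LS - ES = 8 - 0 = 8

8


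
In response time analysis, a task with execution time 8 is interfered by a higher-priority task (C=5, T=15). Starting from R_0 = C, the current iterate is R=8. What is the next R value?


R_next = C + ceil(R_prev / T_hp) * C_hp
ceil(8 / 15) = ceil(0.5333) = 1
Interference = 1 * 5 = 5
R_next = 8 + 5 = 13

13


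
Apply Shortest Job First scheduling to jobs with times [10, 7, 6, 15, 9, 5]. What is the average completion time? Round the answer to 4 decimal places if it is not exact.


SJF order (ascending): [5, 6, 7, 9, 10, 15]
Completion times:
  Job 1: burst=5, C=5
  Job 2: burst=6, C=11
  Job 3: burst=7, C=18
  Job 4: burst=9, C=27
  Job 5: burst=10, C=37
  Job 6: burst=15, C=52
Average completion = 150/6 = 25.0

25.0


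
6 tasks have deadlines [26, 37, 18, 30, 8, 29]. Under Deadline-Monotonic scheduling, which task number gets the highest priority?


Sort tasks by relative deadline (ascending):
  Task 5: deadline = 8
  Task 3: deadline = 18
  Task 1: deadline = 26
  Task 6: deadline = 29
  Task 4: deadline = 30
  Task 2: deadline = 37
Priority order (highest first): [5, 3, 1, 6, 4, 2]
Highest priority task = 5

5


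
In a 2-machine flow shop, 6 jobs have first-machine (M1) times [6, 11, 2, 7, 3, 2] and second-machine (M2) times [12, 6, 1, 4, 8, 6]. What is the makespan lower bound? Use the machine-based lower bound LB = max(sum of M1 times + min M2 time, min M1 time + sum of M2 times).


LB1 = sum(M1 times) + min(M2 times) = 31 + 1 = 32
LB2 = min(M1 times) + sum(M2 times) = 2 + 37 = 39
Lower bound = max(LB1, LB2) = max(32, 39) = 39

39


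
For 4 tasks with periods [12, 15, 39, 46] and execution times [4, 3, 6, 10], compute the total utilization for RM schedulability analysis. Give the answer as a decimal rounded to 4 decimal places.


Compute individual utilizations (exact fractions):
  Task 1: C/T = 4/12 = 1/3 (approx. 0.3333)
  Task 2: C/T = 3/15 = 1/5 (approx. 0.2)
  Task 3: C/T = 6/39 = 2/13 (approx. 0.1538)
  Task 4: C/T = 10/46 = 5/23 (approx. 0.2174)
Total utilization U = 1/3 + 1/5 + 2/13 + 5/23 = 4057/4485
Rounded to 4 decimal places: U = 0.9046
RM (Liu & Layland) bound for 4 tasks = 0.756828; compare with U = 4057/4485 (approx. 0.904571)
bound < U <= 1, so the RM sufficient condition is not met (inconclusive; an exact test such as response-time analysis is needed).

0.9046


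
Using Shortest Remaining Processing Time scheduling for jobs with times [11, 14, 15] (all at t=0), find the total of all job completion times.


Since all jobs arrive at t=0, SRPT equals SPT ordering.
SPT order: [11, 14, 15]
Completion times:
  Job 1: p=11, C=11
  Job 2: p=14, C=25
  Job 3: p=15, C=40
Total completion time = 11 + 25 + 40 = 76

76


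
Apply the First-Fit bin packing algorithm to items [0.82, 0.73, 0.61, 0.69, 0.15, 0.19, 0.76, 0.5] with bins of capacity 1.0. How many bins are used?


Place items sequentially using First-Fit:
  Item 0.82 -> new Bin 1
  Item 0.73 -> new Bin 2
  Item 0.61 -> new Bin 3
  Item 0.69 -> new Bin 4
  Item 0.15 -> Bin 1 (now 0.97)
  Item 0.19 -> Bin 2 (now 0.92)
  Item 0.76 -> new Bin 5
  Item 0.5 -> new Bin 6
Total bins used = 6

6


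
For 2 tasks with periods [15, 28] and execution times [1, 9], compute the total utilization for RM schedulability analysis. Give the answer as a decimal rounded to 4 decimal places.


Compute individual utilizations (exact fractions):
  Task 1: C/T = 1/15 (approx. 0.0667)
  Task 2: C/T = 9/28 (approx. 0.3214)
Total utilization U = 1/15 + 9/28 = 163/420
Rounded to 4 decimal places: U = 0.3881
RM (Liu & Layland) bound for 2 tasks = 0.828427; compare with U = 163/420 (approx. 0.388095)
U <= bound, so schedulable by RM sufficient condition.

0.3881


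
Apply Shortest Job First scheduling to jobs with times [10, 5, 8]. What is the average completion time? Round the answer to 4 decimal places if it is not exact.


SJF order (ascending): [5, 8, 10]
Completion times:
  Job 1: burst=5, C=5
  Job 2: burst=8, C=13
  Job 3: burst=10, C=23
Average completion = 41/3 = 13.6667

13.6667


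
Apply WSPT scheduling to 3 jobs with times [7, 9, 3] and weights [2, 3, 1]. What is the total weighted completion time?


Compute p/w ratios and sort ascending (WSPT): [(9, 3), (3, 1), (7, 2)]
Compute weighted completion times:
  Job (p=9,w=3): C=9, w*C=3*9=27
  Job (p=3,w=1): C=12, w*C=1*12=12
  Job (p=7,w=2): C=19, w*C=2*19=38
Total weighted completion time = 77

77


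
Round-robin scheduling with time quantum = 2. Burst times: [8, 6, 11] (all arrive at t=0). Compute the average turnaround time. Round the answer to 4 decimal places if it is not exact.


Time quantum = 2
Execution trace:
  J1 runs 2 units, time = 2
  J2 runs 2 units, time = 4
  J3 runs 2 units, time = 6
  J1 runs 2 units, time = 8
  J2 runs 2 units, time = 10
  J3 runs 2 units, time = 12
  J1 runs 2 units, time = 14
  J2 runs 2 units, time = 16
  J3 runs 2 units, time = 18
  J1 runs 2 units, time = 20
  J3 runs 2 units, time = 22
  J3 runs 2 units, time = 24
  J3 runs 1 units, time = 25
Finish times: [20, 16, 25]
Average turnaround = 61/3 = 20.3333

20.3333


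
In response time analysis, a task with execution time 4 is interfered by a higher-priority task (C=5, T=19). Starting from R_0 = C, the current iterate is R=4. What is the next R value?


R_next = C + ceil(R_prev / T_hp) * C_hp
ceil(4 / 19) = ceil(0.2105) = 1
Interference = 1 * 5 = 5
R_next = 4 + 5 = 9

9


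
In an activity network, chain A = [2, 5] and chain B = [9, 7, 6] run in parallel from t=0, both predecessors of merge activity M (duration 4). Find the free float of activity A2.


ES(A2) = sum of predecessors on chain A = 2
EF(A2) = ES + duration = 2 + 5 = 7
Successor of A2 is M. ES(M) = max(sum(A), sum(B)) = max(7, 22) = 22
Free float = ES(successor) - EF(current) = 22 - 7 = 15

15


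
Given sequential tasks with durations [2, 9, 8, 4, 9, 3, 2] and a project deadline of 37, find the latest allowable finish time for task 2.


LF(activity 2) = deadline - sum of successor durations
Successors: activities 3 through 7 with durations [8, 4, 9, 3, 2]
Sum of successor durations = 26
LF = 37 - 26 = 11

11


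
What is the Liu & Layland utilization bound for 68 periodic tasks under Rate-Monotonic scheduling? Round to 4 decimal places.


Compute 2^(1/68) = 1.0102454700
Subtract 1: 1.0102454700 - 1 = 0.0102454700
Multiply by n: 68 * 0.0102454700 = 0.6966919600
Round to 4 dp: 0.6967

0.6967


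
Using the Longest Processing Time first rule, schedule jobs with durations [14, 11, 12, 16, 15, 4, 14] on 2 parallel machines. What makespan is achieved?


Sort jobs in decreasing order (LPT): [16, 15, 14, 14, 12, 11, 4]
Assign each job to the least loaded machine:
  Machine 1: jobs [16, 14, 11, 4], load = 45
  Machine 2: jobs [15, 14, 12], load = 41
Makespan = max load = 45

45


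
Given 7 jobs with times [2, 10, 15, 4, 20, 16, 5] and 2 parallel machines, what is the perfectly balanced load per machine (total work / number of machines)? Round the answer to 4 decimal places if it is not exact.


Total processing time = 2 + 10 + 15 + 4 + 20 + 16 + 5 = 72
Number of machines = 2
Ideal balanced load = 72 / 2 = 36.0

36.0


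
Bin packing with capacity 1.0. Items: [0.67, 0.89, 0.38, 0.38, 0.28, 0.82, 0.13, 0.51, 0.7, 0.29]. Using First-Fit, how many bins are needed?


Place items sequentially using First-Fit:
  Item 0.67 -> new Bin 1
  Item 0.89 -> new Bin 2
  Item 0.38 -> new Bin 3
  Item 0.38 -> Bin 3 (now 0.76)
  Item 0.28 -> Bin 1 (now 0.95)
  Item 0.82 -> new Bin 4
  Item 0.13 -> Bin 3 (now 0.89)
  Item 0.51 -> new Bin 5
  Item 0.7 -> new Bin 6
  Item 0.29 -> Bin 5 (now 0.8)
Total bins used = 6

6


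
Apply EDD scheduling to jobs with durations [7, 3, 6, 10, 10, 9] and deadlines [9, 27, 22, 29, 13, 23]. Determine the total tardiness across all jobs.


Sort by due date (EDD order): [(7, 9), (10, 13), (6, 22), (9, 23), (3, 27), (10, 29)]
Compute completion times and tardiness:
  Job 1: p=7, d=9, C=7, tardiness=max(0,7-9)=0
  Job 2: p=10, d=13, C=17, tardiness=max(0,17-13)=4
  Job 3: p=6, d=22, C=23, tardiness=max(0,23-22)=1
  Job 4: p=9, d=23, C=32, tardiness=max(0,32-23)=9
  Job 5: p=3, d=27, C=35, tardiness=max(0,35-27)=8
  Job 6: p=10, d=29, C=45, tardiness=max(0,45-29)=16
Total tardiness = 38

38


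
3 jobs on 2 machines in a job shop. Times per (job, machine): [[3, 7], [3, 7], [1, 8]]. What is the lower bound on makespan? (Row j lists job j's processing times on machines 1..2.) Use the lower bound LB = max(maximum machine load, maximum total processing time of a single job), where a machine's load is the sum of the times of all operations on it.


Machine loads:
  Machine 1: 3 + 3 + 1 = 7
  Machine 2: 7 + 7 + 8 = 22
Max machine load = 22
Job totals:
  Job 1: 10
  Job 2: 10
  Job 3: 9
Max job total = 10
Lower bound = max(22, 10) = 22

22


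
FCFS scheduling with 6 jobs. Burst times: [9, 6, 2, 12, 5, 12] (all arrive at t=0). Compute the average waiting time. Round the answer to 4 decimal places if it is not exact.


FCFS order (as given): [9, 6, 2, 12, 5, 12]
Waiting times:
  Job 1: wait = 0
  Job 2: wait = 9
  Job 3: wait = 15
  Job 4: wait = 17
  Job 5: wait = 29
  Job 6: wait = 34
Sum of waiting times = 104
Average waiting time = 104/6 = 17.3333

17.3333


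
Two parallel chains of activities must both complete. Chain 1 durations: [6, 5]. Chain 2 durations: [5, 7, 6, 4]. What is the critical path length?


Path A total = 6 + 5 = 11
Path B total = 5 + 7 + 6 + 4 = 22
Critical path = longest path = max(11, 22) = 22

22


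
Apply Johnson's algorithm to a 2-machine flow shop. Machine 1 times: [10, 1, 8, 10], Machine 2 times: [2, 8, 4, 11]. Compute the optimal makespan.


Apply Johnson's rule:
  Group 1 (a <= b): [(2, 1, 8), (4, 10, 11)]
  Group 2 (a > b): [(3, 8, 4), (1, 10, 2)]
Optimal job order: [2, 4, 3, 1]
Schedule:
  Job 2: M1 done at 1, M2 done at 9
  Job 4: M1 done at 11, M2 done at 22
  Job 3: M1 done at 19, M2 done at 26
  Job 1: M1 done at 29, M2 done at 31
Makespan = 31

31


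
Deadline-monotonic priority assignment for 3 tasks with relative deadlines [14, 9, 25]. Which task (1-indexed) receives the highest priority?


Sort tasks by relative deadline (ascending):
  Task 2: deadline = 9
  Task 1: deadline = 14
  Task 3: deadline = 25
Priority order (highest first): [2, 1, 3]
Highest priority task = 2

2


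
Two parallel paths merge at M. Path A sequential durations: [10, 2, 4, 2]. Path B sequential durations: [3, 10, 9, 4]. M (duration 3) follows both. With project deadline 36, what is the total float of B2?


Forward pass: ES(B2) = sum of predecessors on chain B = 3
EF = ES + duration = 3 + 10 = 13
Backward pass: LF(M) = deadline = 36; LS(M) = 36 - 3 = 33
LF(B2) = LS(M) - sum(successors on chain B) = 33 - 13 = 20
LS = LF - duration = 20 - 10 = 10
Total float = LS - ES = 10 - 3 = 7

7


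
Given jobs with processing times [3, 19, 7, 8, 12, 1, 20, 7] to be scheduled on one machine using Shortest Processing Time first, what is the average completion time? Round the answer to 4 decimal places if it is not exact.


Sort jobs by processing time (SPT order): [1, 3, 7, 7, 8, 12, 19, 20]
Compute completion times sequentially:
  Job 1: processing = 1, completes at 1
  Job 2: processing = 3, completes at 4
  Job 3: processing = 7, completes at 11
  Job 4: processing = 7, completes at 18
  Job 5: processing = 8, completes at 26
  Job 6: processing = 12, completes at 38
  Job 7: processing = 19, completes at 57
  Job 8: processing = 20, completes at 77
Sum of completion times = 232
Average completion time = 232/8 = 29.0

29.0


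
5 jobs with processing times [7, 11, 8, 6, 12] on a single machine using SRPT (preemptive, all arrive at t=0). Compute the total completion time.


Since all jobs arrive at t=0, SRPT equals SPT ordering.
SPT order: [6, 7, 8, 11, 12]
Completion times:
  Job 1: p=6, C=6
  Job 2: p=7, C=13
  Job 3: p=8, C=21
  Job 4: p=11, C=32
  Job 5: p=12, C=44
Total completion time = 6 + 13 + 21 + 32 + 44 = 116

116


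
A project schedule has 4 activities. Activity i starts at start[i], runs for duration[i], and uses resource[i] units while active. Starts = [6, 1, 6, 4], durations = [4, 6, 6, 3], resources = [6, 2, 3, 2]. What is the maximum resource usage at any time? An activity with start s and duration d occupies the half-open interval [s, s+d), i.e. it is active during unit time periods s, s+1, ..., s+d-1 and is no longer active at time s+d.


Each activity i is active on [start_i, start_i + duration_i).
Compute total resource usage per time slot:
  t=0: active resources = [], total = 0
  t=1: active resources = [2], total = 2
  t=2: active resources = [2], total = 2
  t=3: active resources = [2], total = 2
  t=4: active resources = [2, 2], total = 4
  t=5: active resources = [2, 2], total = 4
  t=6: active resources = [6, 2, 3, 2], total = 13
  t=7: active resources = [6, 3], total = 9
  t=8: active resources = [6, 3], total = 9
  t=9: active resources = [6, 3], total = 9
  t=10: active resources = [3], total = 3
  t=11: active resources = [3], total = 3
Peak resource demand = 13

13


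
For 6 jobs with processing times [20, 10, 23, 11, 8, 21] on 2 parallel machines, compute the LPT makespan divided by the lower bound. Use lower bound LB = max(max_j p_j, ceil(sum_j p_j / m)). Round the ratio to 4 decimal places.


LPT order: [23, 21, 20, 11, 10, 8]
Machine loads after assignment: [44, 49]
LPT makespan = 49
Lower bound = max(max_job, ceil(total/2)) = max(23, 47) = 47
Ratio = 49 / 47 = 1.0426

1.0426


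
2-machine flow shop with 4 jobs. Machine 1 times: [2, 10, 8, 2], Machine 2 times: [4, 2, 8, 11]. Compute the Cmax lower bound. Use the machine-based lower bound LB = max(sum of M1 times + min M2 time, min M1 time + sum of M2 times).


LB1 = sum(M1 times) + min(M2 times) = 22 + 2 = 24
LB2 = min(M1 times) + sum(M2 times) = 2 + 25 = 27
Lower bound = max(LB1, LB2) = max(24, 27) = 27

27


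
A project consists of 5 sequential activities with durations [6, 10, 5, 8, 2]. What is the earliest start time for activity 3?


Activity 3 starts after activities 1 through 2 complete.
Predecessor durations: [6, 10]
ES = 6 + 10 = 16

16


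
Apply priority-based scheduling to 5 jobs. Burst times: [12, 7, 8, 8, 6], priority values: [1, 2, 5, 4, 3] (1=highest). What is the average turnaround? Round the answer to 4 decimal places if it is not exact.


Sort by priority (ascending = highest first):
Order: [(1, 12), (2, 7), (3, 6), (4, 8), (5, 8)]
Completion times:
  Priority 1, burst=12, C=12
  Priority 2, burst=7, C=19
  Priority 3, burst=6, C=25
  Priority 4, burst=8, C=33
  Priority 5, burst=8, C=41
Average turnaround = 130/5 = 26.0

26.0


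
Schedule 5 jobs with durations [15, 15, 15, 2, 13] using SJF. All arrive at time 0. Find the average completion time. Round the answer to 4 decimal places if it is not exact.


SJF order (ascending): [2, 13, 15, 15, 15]
Completion times:
  Job 1: burst=2, C=2
  Job 2: burst=13, C=15
  Job 3: burst=15, C=30
  Job 4: burst=15, C=45
  Job 5: burst=15, C=60
Average completion = 152/5 = 30.4

30.4


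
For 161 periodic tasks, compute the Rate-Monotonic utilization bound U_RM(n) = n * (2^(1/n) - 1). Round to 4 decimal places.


Compute 2^(1/161) = 1.0043145429
Subtract 1: 1.0043145429 - 1 = 0.0043145429
Multiply by n: 161 * 0.0043145429 = 0.6946414069
Round to 4 dp: 0.6946

0.6946


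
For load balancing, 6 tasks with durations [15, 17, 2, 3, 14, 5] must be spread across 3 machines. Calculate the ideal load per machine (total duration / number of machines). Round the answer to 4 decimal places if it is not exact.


Total processing time = 15 + 17 + 2 + 3 + 14 + 5 = 56
Number of machines = 3
Ideal balanced load = 56 / 3 = 18.6667

18.6667
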